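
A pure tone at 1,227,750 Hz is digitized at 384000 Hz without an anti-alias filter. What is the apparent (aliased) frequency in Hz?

Nyquist = 384,000/2 = 192,000 Hz; 1,227,750 Hz exceeds it.
Alias = |1,227,750 − 3×384,000| = |1,227,750 − 1,152,000| = 75,750 Hz.

75,750 Hz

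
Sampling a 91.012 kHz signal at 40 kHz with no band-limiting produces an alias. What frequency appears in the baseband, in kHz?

Nyquist = 40,000/2 = 20,000 Hz; 91,012 Hz exceeds it.
Alias = |91,012 − 2×40,000| = |91,012 − 80,000| = 11,012 Hz = 11.012 kHz.

11.012 kHz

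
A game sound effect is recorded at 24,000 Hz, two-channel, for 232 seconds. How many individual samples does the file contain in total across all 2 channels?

11,136,000 samples

24,000 × 232 s × 2 ch = 11,136,000 samples.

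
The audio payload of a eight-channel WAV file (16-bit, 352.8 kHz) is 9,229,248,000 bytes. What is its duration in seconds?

1,635 seconds

Byte rate = 352,800 × 2 × 8 = 5,644,800 bytes/s.
Duration = 9,229,248,000 / 5,644,800 = 1,635 s.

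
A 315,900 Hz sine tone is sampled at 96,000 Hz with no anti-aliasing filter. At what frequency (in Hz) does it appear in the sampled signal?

Nyquist = 96,000/2 = 48,000 Hz; 315,900 Hz exceeds it.
Alias = |315,900 − 3×96,000| = |315,900 − 288,000| = 27,900 Hz.

27,900 Hz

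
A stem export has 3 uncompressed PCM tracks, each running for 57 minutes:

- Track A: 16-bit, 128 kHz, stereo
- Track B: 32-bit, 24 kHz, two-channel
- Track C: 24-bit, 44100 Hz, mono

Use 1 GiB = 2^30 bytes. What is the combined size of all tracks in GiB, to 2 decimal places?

57 minutes = 3,420 s.
Track A: 128,000 × 3,420 × 2 × 2 = 1,751,040,000 bytes.
Track B: 24,000 × 3,420 × 4 × 2 = 656,640,000 bytes.
Track C: 44,100 × 3,420 × 3 × 1 = 452,466,000 bytes.
Total = 2,860,146,000 bytes = 2.66 GiB.

2.66 GiB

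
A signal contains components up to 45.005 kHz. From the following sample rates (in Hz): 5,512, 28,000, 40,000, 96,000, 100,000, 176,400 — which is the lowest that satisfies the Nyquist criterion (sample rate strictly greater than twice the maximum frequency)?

96,000 Hz

Need sample rate > 2 × 45,005 = 90,010 Hz.
Lowest listed rate above 90,010 Hz is 96,000 Hz.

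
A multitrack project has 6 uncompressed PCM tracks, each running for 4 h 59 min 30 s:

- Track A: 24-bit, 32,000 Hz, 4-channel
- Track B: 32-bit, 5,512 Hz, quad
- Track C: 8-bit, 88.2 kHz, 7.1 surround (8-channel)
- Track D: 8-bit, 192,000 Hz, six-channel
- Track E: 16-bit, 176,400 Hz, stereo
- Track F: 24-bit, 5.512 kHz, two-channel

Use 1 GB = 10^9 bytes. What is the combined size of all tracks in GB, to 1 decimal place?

55.1 GB

4 h 59 min 30 s = 17,970 s.
Track A: 32,000 × 17,970 × 3 × 4 = 6,900,480,000 bytes.
Track B: 5,512 × 17,970 × 4 × 4 = 1,584,810,240 bytes.
Track C: 88,200 × 17,970 × 1 × 8 = 12,679,632,000 bytes.
Track D: 192,000 × 17,970 × 1 × 6 = 20,701,440,000 bytes.
Track E: 176,400 × 17,970 × 2 × 2 = 12,679,632,000 bytes.
Track F: 5,512 × 17,970 × 3 × 2 = 594,303,840 bytes.
Total = 55,140,298,080 bytes = 55.1 GB.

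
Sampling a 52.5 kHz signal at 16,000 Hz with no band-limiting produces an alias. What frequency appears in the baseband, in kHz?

Nyquist = 16,000/2 = 8,000 Hz; 52,500 Hz exceeds it.
Alias = |52,500 − 3×16,000| = |52,500 − 48,000| = 4,500 Hz = 4.5 kHz.

4.5 kHz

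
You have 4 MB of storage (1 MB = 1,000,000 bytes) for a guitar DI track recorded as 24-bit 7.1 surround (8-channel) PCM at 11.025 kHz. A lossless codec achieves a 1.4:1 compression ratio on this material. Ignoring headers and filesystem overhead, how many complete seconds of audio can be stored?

Uncompressed byte rate = 11,025 × 3 × 8 = 264,600 bytes/s.
After 1.4:1 compression, effective rate ≈ 189000 bytes/s.
Capacity = 4 × 1,000,000 = 4,000,000 bytes.
4,000,000 / effective rate ≈ 21.16 s → 21 seconds.

21 seconds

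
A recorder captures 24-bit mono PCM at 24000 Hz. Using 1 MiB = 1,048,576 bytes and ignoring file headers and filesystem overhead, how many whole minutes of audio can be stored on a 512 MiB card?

124 minutes

Uncompressed byte rate = 24,000 × 3 × 1 = 72,000 bytes/s.
Capacity = 512 × 1,048,576 = 536,870,912 bytes.
536,870,912 / 72,000 ≈ 7456.54 s → 124 minutes.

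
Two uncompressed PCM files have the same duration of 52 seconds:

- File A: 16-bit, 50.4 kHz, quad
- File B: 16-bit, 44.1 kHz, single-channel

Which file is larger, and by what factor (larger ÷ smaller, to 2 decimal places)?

File A: 50,400 × 2 × 4 = 403,200 bytes/s.
File B: 44,100 × 2 × 1 = 88,200 bytes/s.
File A is larger; ratio = 20,966,400 / 4,586,400 = 4.57.

File A, by a factor of 4.57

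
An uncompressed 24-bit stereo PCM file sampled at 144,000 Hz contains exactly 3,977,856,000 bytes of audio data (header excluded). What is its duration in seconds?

Byte rate = 144,000 × 3 × 2 = 864,000 bytes/s.
Duration = 3,977,856,000 / 864,000 = 4,604 s.

4,604 seconds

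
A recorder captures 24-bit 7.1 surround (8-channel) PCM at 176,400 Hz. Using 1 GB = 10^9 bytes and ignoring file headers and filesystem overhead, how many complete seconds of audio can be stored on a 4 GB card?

Uncompressed byte rate = 176,400 × 3 × 8 = 4,233,600 bytes/s.
Capacity = 4 × 1,000,000,000 = 4,000,000,000 bytes.
4,000,000,000 / 4,233,600 ≈ 944.82 s → 944 seconds.

944 seconds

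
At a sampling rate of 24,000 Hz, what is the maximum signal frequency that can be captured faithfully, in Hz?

12,000 Hz

Nyquist frequency = sample rate / 2 = 24,000 / 2 = 12,000 Hz.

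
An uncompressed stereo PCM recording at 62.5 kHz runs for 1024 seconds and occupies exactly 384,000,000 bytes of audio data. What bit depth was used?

Bytes per sample = 384,000,000 / (62,500 × 1,024 × 2) = 384,000,000 / 128,000,000 = 3.
Bit depth = 3 × 8 = 24 bits.

24 bits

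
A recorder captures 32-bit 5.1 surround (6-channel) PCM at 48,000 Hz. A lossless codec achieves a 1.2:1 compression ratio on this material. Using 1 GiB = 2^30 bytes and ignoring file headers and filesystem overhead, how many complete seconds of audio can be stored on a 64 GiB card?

Uncompressed byte rate = 48,000 × 4 × 6 = 1,152,000 bytes/s.
After 1.2:1 compression, effective rate ≈ 960000 bytes/s.
Capacity = 64 × 1,073,741,824 = 68,719,476,736 bytes.
68,719,476,736 / effective rate ≈ 71582.79 s → 71,582 seconds.

71,582 seconds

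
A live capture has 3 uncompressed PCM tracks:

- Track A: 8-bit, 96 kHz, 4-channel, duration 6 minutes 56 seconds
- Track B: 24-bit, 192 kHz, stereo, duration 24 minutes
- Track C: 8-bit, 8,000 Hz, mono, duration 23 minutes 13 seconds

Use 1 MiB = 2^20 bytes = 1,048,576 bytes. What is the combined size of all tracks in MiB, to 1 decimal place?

1745.0 MiB

Track A: 6 minutes 56 seconds = 416 s; 96,000 × 416 × 1 × 4 = 159,744,000 bytes.
Track B: 24 minutes = 1,440 s; 192,000 × 1,440 × 3 × 2 = 1,658,880,000 bytes.
Track C: 23 minutes 13 seconds = 1,393 s; 8,000 × 1,393 × 1 × 1 = 11,144,000 bytes.
Total = 1,829,768,000 bytes = 1745.0 MiB.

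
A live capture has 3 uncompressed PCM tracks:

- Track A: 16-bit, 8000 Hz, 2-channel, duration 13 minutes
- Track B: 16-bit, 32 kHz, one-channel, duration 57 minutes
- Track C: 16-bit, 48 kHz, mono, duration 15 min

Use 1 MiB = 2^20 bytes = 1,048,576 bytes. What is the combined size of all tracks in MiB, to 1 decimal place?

314.9 MiB

Track A: 13 minutes = 780 s; 8,000 × 780 × 2 × 2 = 24,960,000 bytes.
Track B: 57 minutes = 3,420 s; 32,000 × 3,420 × 2 × 1 = 218,880,000 bytes.
Track C: 15 min = 900 s; 48,000 × 900 × 2 × 1 = 86,400,000 bytes.
Total = 330,240,000 bytes = 314.9 MiB.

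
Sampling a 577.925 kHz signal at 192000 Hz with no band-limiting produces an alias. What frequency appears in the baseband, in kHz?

Nyquist = 192,000/2 = 96,000 Hz; 577,925 Hz exceeds it.
Alias = |577,925 − 3×192,000| = |577,925 − 576,000| = 1,925 Hz = 1.925 kHz.

1.925 kHz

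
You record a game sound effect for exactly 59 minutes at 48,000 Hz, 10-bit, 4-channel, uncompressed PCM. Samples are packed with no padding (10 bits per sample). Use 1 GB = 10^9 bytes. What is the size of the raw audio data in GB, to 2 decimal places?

Duration = exactly 59 minutes = 3,540 s.
Bits = 48,000 × 3,540 × 10 × 4 = 6,796,800,000 bits = 849,600,000 bytes.
849,600,000 / 1,000,000,000 = 0.85 GB.

0.85 GB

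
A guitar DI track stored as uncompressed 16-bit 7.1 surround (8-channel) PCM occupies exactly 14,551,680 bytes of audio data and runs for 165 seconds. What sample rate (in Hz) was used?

Bytes = sample_rate × seconds × bytes_per_sample × channels.
sample_rate = 14,551,680 / (165 × 2 × 8) = 14,551,680 / 2,640 = 5,512 Hz.

5,512 Hz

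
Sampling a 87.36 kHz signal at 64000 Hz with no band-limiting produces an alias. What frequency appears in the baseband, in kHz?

Nyquist = 64,000/2 = 32,000 Hz; 87,360 Hz exceeds it.
Alias = |87,360 − 1×64,000| = |87,360 − 64,000| = 23,360 Hz = 23.36 kHz.

23.36 kHz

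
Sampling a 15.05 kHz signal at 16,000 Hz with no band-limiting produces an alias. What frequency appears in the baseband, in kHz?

Nyquist = 16,000/2 = 8,000 Hz; 15,050 Hz exceeds it.
Alias = |15,050 − 1×16,000| = |15,050 − 16,000| = 950 Hz = 0.95 kHz.

0.95 kHz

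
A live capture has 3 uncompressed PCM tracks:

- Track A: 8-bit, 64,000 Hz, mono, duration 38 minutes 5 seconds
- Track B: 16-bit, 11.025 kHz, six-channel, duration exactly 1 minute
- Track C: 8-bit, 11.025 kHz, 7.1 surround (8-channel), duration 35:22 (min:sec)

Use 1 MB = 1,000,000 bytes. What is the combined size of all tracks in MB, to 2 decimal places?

Track A: 38 minutes 5 seconds = 2,285 s; 64,000 × 2,285 × 1 × 1 = 146,240,000 bytes.
Track B: exactly 1 minute = 60 s; 11,025 × 60 × 2 × 6 = 7,938,000 bytes.
Track C: 35:22 (min:sec) = 2,122 s; 11,025 × 2,122 × 1 × 8 = 187,160,400 bytes.
Total = 341,338,400 bytes = 341.34 MB.

341.34 MB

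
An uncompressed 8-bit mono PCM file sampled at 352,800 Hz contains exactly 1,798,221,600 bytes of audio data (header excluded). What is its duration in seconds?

Byte rate = 352,800 × 1 × 1 = 352,800 bytes/s.
Duration = 1,798,221,600 / 352,800 = 5,097 s.

5,097 seconds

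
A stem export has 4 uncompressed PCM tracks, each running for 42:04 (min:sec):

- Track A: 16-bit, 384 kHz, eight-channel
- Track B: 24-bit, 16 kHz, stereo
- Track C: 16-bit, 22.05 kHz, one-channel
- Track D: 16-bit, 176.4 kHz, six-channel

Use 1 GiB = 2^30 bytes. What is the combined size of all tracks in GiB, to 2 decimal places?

19.75 GiB

42:04 (min:sec) = 2,524 s.
Track A: 384,000 × 2,524 × 2 × 8 = 15,507,456,000 bytes.
Track B: 16,000 × 2,524 × 3 × 2 = 242,304,000 bytes.
Track C: 22,050 × 2,524 × 2 × 1 = 111,308,400 bytes.
Track D: 176,400 × 2,524 × 2 × 6 = 5,342,803,200 bytes.
Total = 21,203,871,600 bytes = 19.75 GiB.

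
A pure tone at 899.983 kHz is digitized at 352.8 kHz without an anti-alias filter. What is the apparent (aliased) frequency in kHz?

Nyquist = 352,800/2 = 176,400 Hz; 899,983 Hz exceeds it.
Alias = |899,983 − 3×352,800| = |899,983 − 1,058,400| = 158,417 Hz = 158.417 kHz.

158.417 kHz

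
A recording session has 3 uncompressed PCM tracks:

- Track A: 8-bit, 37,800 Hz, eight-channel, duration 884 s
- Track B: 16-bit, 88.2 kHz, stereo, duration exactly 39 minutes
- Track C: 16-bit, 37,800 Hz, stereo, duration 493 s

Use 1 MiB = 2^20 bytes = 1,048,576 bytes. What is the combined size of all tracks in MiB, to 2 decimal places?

Track A: 37,800 × 884 × 1 × 8 = 267,321,600 bytes.
Track B: exactly 39 minutes = 2,340 s; 88,200 × 2,340 × 2 × 2 = 825,552,000 bytes.
Track C: 37,800 × 493 × 2 × 2 = 74,541,600 bytes.
Total = 1,167,415,200 bytes = 1113.33 MiB.

1113.33 MiB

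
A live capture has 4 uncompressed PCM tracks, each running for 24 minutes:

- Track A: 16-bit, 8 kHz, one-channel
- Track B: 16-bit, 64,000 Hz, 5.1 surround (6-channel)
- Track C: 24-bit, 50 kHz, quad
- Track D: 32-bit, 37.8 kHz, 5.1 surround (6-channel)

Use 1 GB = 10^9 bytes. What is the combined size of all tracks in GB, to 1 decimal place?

3.3 GB

24 minutes = 1,440 s.
Track A: 8,000 × 1,440 × 2 × 1 = 23,040,000 bytes.
Track B: 64,000 × 1,440 × 2 × 6 = 1,105,920,000 bytes.
Track C: 50,000 × 1,440 × 3 × 4 = 864,000,000 bytes.
Track D: 37,800 × 1,440 × 4 × 6 = 1,306,368,000 bytes.
Total = 3,299,328,000 bytes = 3.3 GB.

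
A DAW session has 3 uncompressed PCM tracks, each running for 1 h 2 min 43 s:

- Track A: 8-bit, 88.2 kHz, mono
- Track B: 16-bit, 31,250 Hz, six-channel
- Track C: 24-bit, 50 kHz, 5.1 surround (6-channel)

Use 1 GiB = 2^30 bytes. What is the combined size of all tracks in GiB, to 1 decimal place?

4.8 GiB

1 h 2 min 43 s = 3,763 s.
Track A: 88,200 × 3,763 × 1 × 1 = 331,896,600 bytes.
Track B: 31,250 × 3,763 × 2 × 6 = 1,411,125,000 bytes.
Track C: 50,000 × 3,763 × 3 × 6 = 3,386,700,000 bytes.
Total = 5,129,721,600 bytes = 4.8 GiB.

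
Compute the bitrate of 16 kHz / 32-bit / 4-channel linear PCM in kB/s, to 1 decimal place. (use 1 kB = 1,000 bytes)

256.0 kB/s

Bit rate = 16,000 × 32 × 4 = 2,048,000 bits/s.
2,048,000 / 8 = 256,000 B/s = 256.0 kB/s.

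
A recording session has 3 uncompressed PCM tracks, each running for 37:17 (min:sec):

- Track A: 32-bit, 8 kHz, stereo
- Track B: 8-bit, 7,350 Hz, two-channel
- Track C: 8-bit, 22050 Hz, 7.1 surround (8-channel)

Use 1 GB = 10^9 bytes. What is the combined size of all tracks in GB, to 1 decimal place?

0.6 GB

37:17 (min:sec) = 2,237 s.
Track A: 8,000 × 2,237 × 4 × 2 = 143,168,000 bytes.
Track B: 7,350 × 2,237 × 1 × 2 = 32,883,900 bytes.
Track C: 22,050 × 2,237 × 1 × 8 = 394,606,800 bytes.
Total = 570,658,700 bytes = 0.6 GB.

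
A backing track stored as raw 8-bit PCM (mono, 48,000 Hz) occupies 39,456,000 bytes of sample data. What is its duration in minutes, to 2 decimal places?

Byte rate = 48,000 × 1 × 1 = 48,000 bytes/s.
Duration = 39,456,000 / 48,000 = 822 s.
822 s / 60 = 13.70 minutes.

13.70 minutes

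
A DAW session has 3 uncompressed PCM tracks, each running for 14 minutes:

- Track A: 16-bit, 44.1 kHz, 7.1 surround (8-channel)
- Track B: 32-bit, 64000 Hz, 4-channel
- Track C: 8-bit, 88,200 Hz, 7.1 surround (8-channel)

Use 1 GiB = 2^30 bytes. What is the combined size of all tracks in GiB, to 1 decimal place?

14 minutes = 840 s.
Track A: 44,100 × 840 × 2 × 8 = 592,704,000 bytes.
Track B: 64,000 × 840 × 4 × 4 = 860,160,000 bytes.
Track C: 88,200 × 840 × 1 × 8 = 592,704,000 bytes.
Total = 2,045,568,000 bytes = 1.9 GiB.

1.9 GiB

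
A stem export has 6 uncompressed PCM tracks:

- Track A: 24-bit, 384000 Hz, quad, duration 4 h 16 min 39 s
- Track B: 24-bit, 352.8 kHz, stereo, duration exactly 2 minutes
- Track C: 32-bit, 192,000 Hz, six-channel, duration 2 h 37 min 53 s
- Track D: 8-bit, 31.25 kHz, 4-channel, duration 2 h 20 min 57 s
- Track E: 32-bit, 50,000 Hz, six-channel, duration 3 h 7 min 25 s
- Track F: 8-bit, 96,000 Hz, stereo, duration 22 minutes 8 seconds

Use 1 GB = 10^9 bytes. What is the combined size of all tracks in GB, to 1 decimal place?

129.7 GB

Track A: 4 h 16 min 39 s = 15,399 s; 384,000 × 15,399 × 3 × 4 = 70,958,592,000 bytes.
Track B: exactly 2 minutes = 120 s; 352,800 × 120 × 3 × 2 = 254,016,000 bytes.
Track C: 2 h 37 min 53 s = 9,473 s; 192,000 × 9,473 × 4 × 6 = 43,651,584,000 bytes.
Track D: 2 h 20 min 57 s = 8,457 s; 31,250 × 8,457 × 1 × 4 = 1,057,125,000 bytes.
Track E: 3 h 7 min 25 s = 11,245 s; 50,000 × 11,245 × 4 × 6 = 13,494,000,000 bytes.
Track F: 22 minutes 8 seconds = 1,328 s; 96,000 × 1,328 × 1 × 2 = 254,976,000 bytes.
Total = 129,670,293,000 bytes = 129.7 GB.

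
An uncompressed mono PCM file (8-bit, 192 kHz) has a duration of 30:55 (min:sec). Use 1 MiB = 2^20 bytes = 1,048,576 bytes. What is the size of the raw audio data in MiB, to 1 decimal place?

Duration = 30:55 (min:sec) = 1,855 s.
Bytes = 192,000 samples/s × 1,855 s × 1 bytes/sample × 1 ch = 356,160,000 bytes.
356,160,000 / 1,048,576 = 339.7 MiB.

339.7 MiB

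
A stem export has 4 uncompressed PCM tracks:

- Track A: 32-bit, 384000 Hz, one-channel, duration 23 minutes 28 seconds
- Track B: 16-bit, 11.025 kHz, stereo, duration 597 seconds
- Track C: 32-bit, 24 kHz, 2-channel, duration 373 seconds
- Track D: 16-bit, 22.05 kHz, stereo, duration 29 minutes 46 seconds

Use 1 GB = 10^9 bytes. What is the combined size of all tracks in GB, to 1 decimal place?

2.4 GB

Track A: 23 minutes 28 seconds = 1,408 s; 384,000 × 1,408 × 4 × 1 = 2,162,688,000 bytes.
Track B: 11,025 × 597 × 2 × 2 = 26,327,700 bytes.
Track C: 24,000 × 373 × 4 × 2 = 71,616,000 bytes.
Track D: 29 minutes 46 seconds = 1,786 s; 22,050 × 1,786 × 2 × 2 = 157,525,200 bytes.
Total = 2,418,156,900 bytes = 2.4 GB.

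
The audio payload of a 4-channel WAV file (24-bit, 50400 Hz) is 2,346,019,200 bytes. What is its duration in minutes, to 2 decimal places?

Byte rate = 50,400 × 3 × 4 = 604,800 bytes/s.
Duration = 2,346,019,200 / 604,800 = 3,879 s.
3,879 s / 60 = 64.65 minutes.

64.65 minutes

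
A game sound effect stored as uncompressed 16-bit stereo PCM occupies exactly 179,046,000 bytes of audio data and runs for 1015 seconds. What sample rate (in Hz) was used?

Bytes = sample_rate × seconds × bytes_per_sample × channels.
sample_rate = 179,046,000 / (1,015 × 2 × 2) = 179,046,000 / 4,060 = 44,100 Hz.

44,100 Hz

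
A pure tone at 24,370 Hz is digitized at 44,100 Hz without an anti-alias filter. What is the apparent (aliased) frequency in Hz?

Nyquist = 44,100/2 = 22,050 Hz; 24,370 Hz exceeds it.
Alias = |24,370 − 1×44,100| = |24,370 − 44,100| = 19,730 Hz.

19,730 Hz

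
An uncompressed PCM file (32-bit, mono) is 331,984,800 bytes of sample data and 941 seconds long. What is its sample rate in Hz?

Bytes = sample_rate × seconds × bytes_per_sample × channels.
sample_rate = 331,984,800 / (941 × 4 × 1) = 331,984,800 / 3,764 = 88,200 Hz.

88,200 Hz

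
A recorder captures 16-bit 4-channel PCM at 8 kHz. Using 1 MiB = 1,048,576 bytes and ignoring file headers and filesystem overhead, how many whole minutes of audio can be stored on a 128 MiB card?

Uncompressed byte rate = 8,000 × 2 × 4 = 64,000 bytes/s.
Capacity = 128 × 1,048,576 = 134,217,728 bytes.
134,217,728 / 64,000 ≈ 2097.15 s → 34 minutes.

34 minutes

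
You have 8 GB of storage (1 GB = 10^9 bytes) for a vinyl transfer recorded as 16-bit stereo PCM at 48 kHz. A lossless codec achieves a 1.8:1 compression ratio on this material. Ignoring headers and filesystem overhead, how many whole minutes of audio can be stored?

1,250 minutes

Uncompressed byte rate = 48,000 × 2 × 2 = 192,000 bytes/s.
After 1.8:1 compression, effective rate ≈ 106666.67 bytes/s.
Capacity = 8 × 1,000,000,000 = 8,000,000,000 bytes.
8,000,000,000 / effective rate ≈ 75000 s → 1,250 minutes.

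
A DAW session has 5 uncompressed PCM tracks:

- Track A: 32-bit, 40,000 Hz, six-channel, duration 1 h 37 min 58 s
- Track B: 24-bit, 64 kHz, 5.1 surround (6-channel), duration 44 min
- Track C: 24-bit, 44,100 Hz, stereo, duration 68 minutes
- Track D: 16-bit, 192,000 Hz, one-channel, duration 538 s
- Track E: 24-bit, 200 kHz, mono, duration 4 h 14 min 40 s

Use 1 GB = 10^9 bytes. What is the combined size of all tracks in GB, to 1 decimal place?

Track A: 1 h 37 min 58 s = 5,878 s; 40,000 × 5,878 × 4 × 6 = 5,642,880,000 bytes.
Track B: 44 min = 2,640 s; 64,000 × 2,640 × 3 × 6 = 3,041,280,000 bytes.
Track C: 68 minutes = 4,080 s; 44,100 × 4,080 × 3 × 2 = 1,079,568,000 bytes.
Track D: 192,000 × 538 × 2 × 1 = 206,592,000 bytes.
Track E: 4 h 14 min 40 s = 15,280 s; 200,000 × 15,280 × 3 × 1 = 9,168,000,000 bytes.
Total = 19,138,320,000 bytes = 19.1 GB.

19.1 GB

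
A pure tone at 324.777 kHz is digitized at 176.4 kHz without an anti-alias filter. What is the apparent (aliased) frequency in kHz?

28.023 kHz

Nyquist = 176,400/2 = 88,200 Hz; 324,777 Hz exceeds it.
Alias = |324,777 − 2×176,400| = |324,777 − 352,800| = 28,023 Hz = 28.023 kHz.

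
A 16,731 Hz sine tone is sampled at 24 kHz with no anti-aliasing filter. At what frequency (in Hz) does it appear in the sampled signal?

Nyquist = 24,000/2 = 12,000 Hz; 16,731 Hz exceeds it.
Alias = |16,731 − 1×24,000| = |16,731 − 24,000| = 7,269 Hz.

7,269 Hz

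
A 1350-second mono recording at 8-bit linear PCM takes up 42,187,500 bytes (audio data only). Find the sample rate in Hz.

31,250 Hz

Bytes = sample_rate × seconds × bytes_per_sample × channels.
sample_rate = 42,187,500 / (1,350 × 1 × 1) = 42,187,500 / 1,350 = 31,250 Hz.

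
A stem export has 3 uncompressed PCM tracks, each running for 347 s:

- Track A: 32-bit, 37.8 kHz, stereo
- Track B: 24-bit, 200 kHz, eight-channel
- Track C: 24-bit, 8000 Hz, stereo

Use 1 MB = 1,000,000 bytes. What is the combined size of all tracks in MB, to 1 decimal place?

Track A: 37,800 × 347 × 4 × 2 = 104,932,800 bytes.
Track B: 200,000 × 347 × 3 × 8 = 1,665,600,000 bytes.
Track C: 8,000 × 347 × 3 × 2 = 16,656,000 bytes.
Total = 1,787,188,800 bytes = 1787.2 MB.

1787.2 MB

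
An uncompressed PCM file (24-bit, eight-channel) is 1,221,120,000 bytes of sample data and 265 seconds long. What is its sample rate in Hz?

Bytes = sample_rate × seconds × bytes_per_sample × channels.
sample_rate = 1,221,120,000 / (265 × 3 × 8) = 1,221,120,000 / 6,360 = 192,000 Hz.

192,000 Hz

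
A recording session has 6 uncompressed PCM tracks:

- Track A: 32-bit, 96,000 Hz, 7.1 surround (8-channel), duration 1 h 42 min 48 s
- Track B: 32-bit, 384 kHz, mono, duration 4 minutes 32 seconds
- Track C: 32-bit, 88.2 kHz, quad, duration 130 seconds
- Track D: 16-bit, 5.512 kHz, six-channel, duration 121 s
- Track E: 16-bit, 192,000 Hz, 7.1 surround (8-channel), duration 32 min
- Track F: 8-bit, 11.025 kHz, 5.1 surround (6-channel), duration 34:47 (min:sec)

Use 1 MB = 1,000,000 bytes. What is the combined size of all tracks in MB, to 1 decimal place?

25593.6 MB

Track A: 1 h 42 min 48 s = 6,168 s; 96,000 × 6,168 × 4 × 8 = 18,948,096,000 bytes.
Track B: 4 minutes 32 seconds = 272 s; 384,000 × 272 × 4 × 1 = 417,792,000 bytes.
Track C: 88,200 × 130 × 4 × 4 = 183,456,000 bytes.
Track D: 5,512 × 121 × 2 × 6 = 8,003,424 bytes.
Track E: 32 min = 1,920 s; 192,000 × 1,920 × 2 × 8 = 5,898,240,000 bytes.
Track F: 34:47 (min:sec) = 2,087 s; 11,025 × 2,087 × 1 × 6 = 138,055,050 bytes.
Total = 25,593,642,474 bytes = 25593.6 MB.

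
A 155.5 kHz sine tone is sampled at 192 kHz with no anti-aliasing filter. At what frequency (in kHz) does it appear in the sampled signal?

Nyquist = 192,000/2 = 96,000 Hz; 155,500 Hz exceeds it.
Alias = |155,500 − 1×192,000| = |155,500 − 192,000| = 36,500 Hz = 36.5 kHz.

36.5 kHz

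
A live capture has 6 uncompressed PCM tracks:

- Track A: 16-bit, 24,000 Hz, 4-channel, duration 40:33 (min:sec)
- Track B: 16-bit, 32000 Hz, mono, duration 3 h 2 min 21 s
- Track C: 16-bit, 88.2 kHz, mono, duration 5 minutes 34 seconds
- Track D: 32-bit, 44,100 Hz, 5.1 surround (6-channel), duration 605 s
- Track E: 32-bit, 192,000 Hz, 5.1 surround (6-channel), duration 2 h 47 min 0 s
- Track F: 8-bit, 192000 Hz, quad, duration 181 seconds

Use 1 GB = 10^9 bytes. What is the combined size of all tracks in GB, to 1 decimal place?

48.2 GB

Track A: 40:33 (min:sec) = 2,433 s; 24,000 × 2,433 × 2 × 4 = 467,136,000 bytes.
Track B: 3 h 2 min 21 s = 10,941 s; 32,000 × 10,941 × 2 × 1 = 700,224,000 bytes.
Track C: 5 minutes 34 seconds = 334 s; 88,200 × 334 × 2 × 1 = 58,917,600 bytes.
Track D: 44,100 × 605 × 4 × 6 = 640,332,000 bytes.
Track E: 2 h 47 min 0 s = 10,020 s; 192,000 × 10,020 × 4 × 6 = 46,172,160,000 bytes.
Track F: 192,000 × 181 × 1 × 4 = 139,008,000 bytes.
Total = 48,177,777,600 bytes = 48.2 GB.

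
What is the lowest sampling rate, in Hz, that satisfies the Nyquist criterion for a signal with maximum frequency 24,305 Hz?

48,610 Hz

Minimum sample rate = 2 × 24,305 Hz = 48,610 Hz.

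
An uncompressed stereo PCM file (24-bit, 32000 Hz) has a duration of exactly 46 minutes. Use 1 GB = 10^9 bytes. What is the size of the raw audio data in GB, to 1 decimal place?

0.5 GB

Duration = exactly 46 minutes = 2,760 s.
Bytes = 32,000 samples/s × 2,760 s × 3 bytes/sample × 2 ch = 529,920,000 bytes.
529,920,000 / 1,000,000,000 = 0.5 GB.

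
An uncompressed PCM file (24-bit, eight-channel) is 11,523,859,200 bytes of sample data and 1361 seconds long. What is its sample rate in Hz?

352,800 Hz

Bytes = sample_rate × seconds × bytes_per_sample × channels.
sample_rate = 11,523,859,200 / (1,361 × 3 × 8) = 11,523,859,200 / 32,664 = 352,800 Hz.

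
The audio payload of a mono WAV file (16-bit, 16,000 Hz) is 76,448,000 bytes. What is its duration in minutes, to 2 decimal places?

39.82 minutes

Byte rate = 16,000 × 2 × 1 = 32,000 bytes/s.
Duration = 76,448,000 / 32,000 = 2,389 s.
2,389 s / 60 = 39.82 minutes.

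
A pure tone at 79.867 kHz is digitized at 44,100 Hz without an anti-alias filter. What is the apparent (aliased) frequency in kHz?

8.333 kHz

Nyquist = 44,100/2 = 22,050 Hz; 79,867 Hz exceeds it.
Alias = |79,867 − 2×44,100| = |79,867 − 88,200| = 8,333 Hz = 8.333 kHz.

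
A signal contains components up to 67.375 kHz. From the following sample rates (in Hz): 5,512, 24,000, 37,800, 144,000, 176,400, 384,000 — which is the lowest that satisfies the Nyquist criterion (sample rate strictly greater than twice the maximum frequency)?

144,000 Hz

Need sample rate > 2 × 67,375 = 134,750 Hz.
Lowest listed rate above 134,750 Hz is 144,000 Hz.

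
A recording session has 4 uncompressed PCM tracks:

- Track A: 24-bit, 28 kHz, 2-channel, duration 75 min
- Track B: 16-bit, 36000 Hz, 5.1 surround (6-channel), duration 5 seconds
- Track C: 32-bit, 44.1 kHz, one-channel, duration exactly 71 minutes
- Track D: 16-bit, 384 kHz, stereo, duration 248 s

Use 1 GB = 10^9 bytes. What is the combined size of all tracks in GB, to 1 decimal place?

Track A: 75 min = 4,500 s; 28,000 × 4,500 × 3 × 2 = 756,000,000 bytes.
Track B: 36,000 × 5 × 2 × 6 = 2,160,000 bytes.
Track C: exactly 71 minutes = 4,260 s; 44,100 × 4,260 × 4 × 1 = 751,464,000 bytes.
Track D: 384,000 × 248 × 2 × 2 = 380,928,000 bytes.
Total = 1,890,552,000 bytes = 1.9 GB.

1.9 GB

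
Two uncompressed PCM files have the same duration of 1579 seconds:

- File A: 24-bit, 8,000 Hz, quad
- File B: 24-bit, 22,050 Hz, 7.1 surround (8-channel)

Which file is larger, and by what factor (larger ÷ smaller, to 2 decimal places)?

File B, by a factor of 5.51

File A: 8,000 × 3 × 4 = 96,000 bytes/s.
File B: 22,050 × 3 × 8 = 529,200 bytes/s.
File B is larger; ratio = 835,606,800 / 151,584,000 = 5.51.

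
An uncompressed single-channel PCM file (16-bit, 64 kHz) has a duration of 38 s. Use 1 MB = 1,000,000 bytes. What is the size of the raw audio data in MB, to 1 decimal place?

Bytes = 64,000 samples/s × 38 s × 2 bytes/sample × 1 ch = 4,864,000 bytes.
4,864,000 / 1,000,000 = 4.9 MB.

4.9 MB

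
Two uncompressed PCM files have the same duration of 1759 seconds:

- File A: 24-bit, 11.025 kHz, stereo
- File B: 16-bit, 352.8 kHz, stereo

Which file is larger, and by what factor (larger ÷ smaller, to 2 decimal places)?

File B, by a factor of 21.33

File A: 11,025 × 3 × 2 = 66,150 bytes/s.
File B: 352,800 × 2 × 2 = 1,411,200 bytes/s.
File B is larger; ratio = 2,482,300,800 / 116,357,850 = 21.33.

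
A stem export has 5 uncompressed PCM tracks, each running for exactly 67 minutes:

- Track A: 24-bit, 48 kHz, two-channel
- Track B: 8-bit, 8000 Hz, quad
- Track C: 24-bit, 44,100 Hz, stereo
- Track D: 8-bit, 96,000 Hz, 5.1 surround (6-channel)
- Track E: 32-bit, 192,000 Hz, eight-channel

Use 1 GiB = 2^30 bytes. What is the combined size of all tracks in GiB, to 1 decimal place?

exactly 67 minutes = 4,020 s.
Track A: 48,000 × 4,020 × 3 × 2 = 1,157,760,000 bytes.
Track B: 8,000 × 4,020 × 1 × 4 = 128,640,000 bytes.
Track C: 44,100 × 4,020 × 3 × 2 = 1,063,692,000 bytes.
Track D: 96,000 × 4,020 × 1 × 6 = 2,315,520,000 bytes.
Track E: 192,000 × 4,020 × 4 × 8 = 24,698,880,000 bytes.
Total = 29,364,492,000 bytes = 27.3 GiB.

27.3 GiB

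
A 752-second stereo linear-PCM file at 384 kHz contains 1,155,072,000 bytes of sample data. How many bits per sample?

16 bits

Bytes per sample = 1,155,072,000 / (384,000 × 752 × 2) = 1,155,072,000 / 577,536,000 = 2.
Bit depth = 2 × 8 = 16 bits.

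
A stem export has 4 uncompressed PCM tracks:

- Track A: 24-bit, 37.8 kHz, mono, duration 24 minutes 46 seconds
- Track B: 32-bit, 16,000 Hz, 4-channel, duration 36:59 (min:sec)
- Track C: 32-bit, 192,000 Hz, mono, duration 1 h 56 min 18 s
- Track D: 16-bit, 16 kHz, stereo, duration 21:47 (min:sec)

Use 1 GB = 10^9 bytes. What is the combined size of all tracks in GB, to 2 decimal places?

6.18 GB

Track A: 24 minutes 46 seconds = 1,486 s; 37,800 × 1,486 × 3 × 1 = 168,512,400 bytes.
Track B: 36:59 (min:sec) = 2,219 s; 16,000 × 2,219 × 4 × 4 = 568,064,000 bytes.
Track C: 1 h 56 min 18 s = 6,978 s; 192,000 × 6,978 × 4 × 1 = 5,359,104,000 bytes.
Track D: 21:47 (min:sec) = 1,307 s; 16,000 × 1,307 × 2 × 2 = 83,648,000 bytes.
Total = 6,179,328,400 bytes = 6.18 GB.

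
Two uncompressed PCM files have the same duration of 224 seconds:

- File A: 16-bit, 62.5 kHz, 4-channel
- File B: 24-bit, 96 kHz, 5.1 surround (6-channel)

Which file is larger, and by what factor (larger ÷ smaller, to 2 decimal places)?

File A: 62,500 × 2 × 4 = 500,000 bytes/s.
File B: 96,000 × 3 × 6 = 1,728,000 bytes/s.
File B is larger; ratio = 387,072,000 / 112,000,000 = 3.46.

File B, by a factor of 3.46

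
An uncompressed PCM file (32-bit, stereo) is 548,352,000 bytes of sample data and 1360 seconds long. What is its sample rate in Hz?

Bytes = sample_rate × seconds × bytes_per_sample × channels.
sample_rate = 548,352,000 / (1,360 × 4 × 2) = 548,352,000 / 10,880 = 50,400 Hz.

50,400 Hz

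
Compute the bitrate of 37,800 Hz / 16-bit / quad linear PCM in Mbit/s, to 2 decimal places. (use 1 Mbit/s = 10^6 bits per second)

Bit rate = 37,800 × 16 × 4 = 2,419,200 bits/s.
= 2.42 Mbit/s.

2.42 Mbit/s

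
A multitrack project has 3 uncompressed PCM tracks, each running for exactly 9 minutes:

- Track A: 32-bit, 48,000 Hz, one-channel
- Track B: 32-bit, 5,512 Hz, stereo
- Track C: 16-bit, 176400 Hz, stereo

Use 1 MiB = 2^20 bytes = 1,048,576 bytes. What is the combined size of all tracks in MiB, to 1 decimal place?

exactly 9 minutes = 540 s.
Track A: 48,000 × 540 × 4 × 1 = 103,680,000 bytes.
Track B: 5,512 × 540 × 4 × 2 = 23,811,840 bytes.
Track C: 176,400 × 540 × 2 × 2 = 381,024,000 bytes.
Total = 508,515,840 bytes = 485.0 MiB.

485.0 MiB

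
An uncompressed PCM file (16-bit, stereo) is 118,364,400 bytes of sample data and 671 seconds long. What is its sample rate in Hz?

44,100 Hz

Bytes = sample_rate × seconds × bytes_per_sample × channels.
sample_rate = 118,364,400 / (671 × 2 × 2) = 118,364,400 / 2,684 = 44,100 Hz.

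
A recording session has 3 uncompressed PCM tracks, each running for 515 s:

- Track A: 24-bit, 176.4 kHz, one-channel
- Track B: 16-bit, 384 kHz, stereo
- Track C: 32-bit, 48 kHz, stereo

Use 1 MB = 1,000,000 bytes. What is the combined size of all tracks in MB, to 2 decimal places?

Track A: 176,400 × 515 × 3 × 1 = 272,538,000 bytes.
Track B: 384,000 × 515 × 2 × 2 = 791,040,000 bytes.
Track C: 48,000 × 515 × 4 × 2 = 197,760,000 bytes.
Total = 1,261,338,000 bytes = 1261.34 MB.

1261.34 MB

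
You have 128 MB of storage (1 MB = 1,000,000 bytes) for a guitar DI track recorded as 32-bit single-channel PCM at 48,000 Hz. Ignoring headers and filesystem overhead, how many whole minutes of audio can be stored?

11 minutes

Uncompressed byte rate = 48,000 × 4 × 1 = 192,000 bytes/s.
Capacity = 128 × 1,000,000 = 128,000,000 bytes.
128,000,000 / 192,000 ≈ 666.67 s → 11 minutes.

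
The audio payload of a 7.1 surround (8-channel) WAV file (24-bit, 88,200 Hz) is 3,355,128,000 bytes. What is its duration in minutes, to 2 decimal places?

Byte rate = 88,200 × 3 × 8 = 2,116,800 bytes/s.
Duration = 3,355,128,000 / 2,116,800 = 1,585 s.
1,585 s / 60 = 26.42 minutes.

26.42 minutes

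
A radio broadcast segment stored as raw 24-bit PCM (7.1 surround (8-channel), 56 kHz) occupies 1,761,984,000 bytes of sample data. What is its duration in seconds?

Byte rate = 56,000 × 3 × 8 = 1,344,000 bytes/s.
Duration = 1,761,984,000 / 1,344,000 = 1,311 s.

1,311 seconds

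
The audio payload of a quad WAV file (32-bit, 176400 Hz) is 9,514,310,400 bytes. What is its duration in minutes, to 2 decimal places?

Byte rate = 176,400 × 4 × 4 = 2,822,400 bytes/s.
Duration = 9,514,310,400 / 2,822,400 = 3,371 s.
3,371 s / 60 = 56.18 minutes.

56.18 minutes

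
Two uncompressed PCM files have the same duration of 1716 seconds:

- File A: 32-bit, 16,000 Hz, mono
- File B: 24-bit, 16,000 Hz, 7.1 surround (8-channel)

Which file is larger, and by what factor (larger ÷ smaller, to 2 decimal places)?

File B, by a factor of 6.00

File A: 16,000 × 4 × 1 = 64,000 bytes/s.
File B: 16,000 × 3 × 8 = 384,000 bytes/s.
File B is larger; ratio = 658,944,000 / 109,824,000 = 6.00.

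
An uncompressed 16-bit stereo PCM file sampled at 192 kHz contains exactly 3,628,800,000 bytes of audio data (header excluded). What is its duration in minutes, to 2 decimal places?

78.75 minutes

Byte rate = 192,000 × 2 × 2 = 768,000 bytes/s.
Duration = 3,628,800,000 / 768,000 = 4,725 s.
4,725 s / 60 = 78.75 minutes.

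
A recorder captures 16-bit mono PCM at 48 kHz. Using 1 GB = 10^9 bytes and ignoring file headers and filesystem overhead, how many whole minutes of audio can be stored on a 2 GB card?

Uncompressed byte rate = 48,000 × 2 × 1 = 96,000 bytes/s.
Capacity = 2 × 1,000,000,000 = 2,000,000,000 bytes.
2,000,000,000 / 96,000 ≈ 20833.33 s → 347 minutes.

347 minutes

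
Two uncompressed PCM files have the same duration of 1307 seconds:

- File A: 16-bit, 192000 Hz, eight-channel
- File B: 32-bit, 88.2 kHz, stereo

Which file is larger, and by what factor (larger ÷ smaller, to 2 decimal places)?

File A, by a factor of 4.35

File A: 192,000 × 2 × 8 = 3,072,000 bytes/s.
File B: 88,200 × 4 × 2 = 705,600 bytes/s.
File A is larger; ratio = 4,015,104,000 / 922,219,200 = 4.35.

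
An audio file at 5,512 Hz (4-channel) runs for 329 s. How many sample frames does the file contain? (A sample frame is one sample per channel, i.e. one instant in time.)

1,813,448 sample frames

5,512 samples/s × 329 s = 1,813,448 frames.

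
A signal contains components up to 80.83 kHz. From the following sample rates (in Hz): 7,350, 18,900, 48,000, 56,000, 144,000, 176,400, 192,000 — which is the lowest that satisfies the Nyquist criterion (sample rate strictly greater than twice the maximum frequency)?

176,400 Hz

Need sample rate > 2 × 80,830 = 161,660 Hz.
Lowest listed rate above 161,660 Hz is 176,400 Hz.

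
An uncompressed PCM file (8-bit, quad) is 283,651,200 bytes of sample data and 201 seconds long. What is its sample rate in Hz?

352,800 Hz

Bytes = sample_rate × seconds × bytes_per_sample × channels.
sample_rate = 283,651,200 / (201 × 1 × 4) = 283,651,200 / 804 = 352,800 Hz.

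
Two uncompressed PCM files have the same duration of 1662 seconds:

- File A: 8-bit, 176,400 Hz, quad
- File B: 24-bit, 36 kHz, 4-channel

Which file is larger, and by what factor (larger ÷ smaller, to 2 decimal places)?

File A: 176,400 × 1 × 4 = 705,600 bytes/s.
File B: 36,000 × 3 × 4 = 432,000 bytes/s.
File A is larger; ratio = 1,172,707,200 / 717,984,000 = 1.63.

File A, by a factor of 1.63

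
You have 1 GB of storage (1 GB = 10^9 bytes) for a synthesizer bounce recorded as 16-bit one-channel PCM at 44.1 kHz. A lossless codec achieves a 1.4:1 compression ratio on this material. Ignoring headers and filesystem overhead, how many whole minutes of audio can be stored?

Uncompressed byte rate = 44,100 × 2 × 1 = 88,200 bytes/s.
After 1.4:1 compression, effective rate ≈ 63000 bytes/s.
Capacity = 1 × 1,000,000,000 = 1,000,000,000 bytes.
1,000,000,000 / effective rate ≈ 15873.02 s → 264 minutes.

264 minutes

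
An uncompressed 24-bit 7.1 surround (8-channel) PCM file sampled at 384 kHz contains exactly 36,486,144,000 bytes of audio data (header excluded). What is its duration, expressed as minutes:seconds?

65:59

Byte rate = 384,000 × 3 × 8 = 9,216,000 bytes/s.
Duration = 36,486,144,000 / 9,216,000 = 3,959 s.
3,959 s = 65:59.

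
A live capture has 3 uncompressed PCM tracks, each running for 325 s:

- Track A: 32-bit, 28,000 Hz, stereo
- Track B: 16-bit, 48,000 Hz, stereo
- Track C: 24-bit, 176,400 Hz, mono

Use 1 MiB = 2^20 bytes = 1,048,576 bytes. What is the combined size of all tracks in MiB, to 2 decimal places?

292.96 MiB

Track A: 28,000 × 325 × 4 × 2 = 72,800,000 bytes.
Track B: 48,000 × 325 × 2 × 2 = 62,400,000 bytes.
Track C: 176,400 × 325 × 3 × 1 = 171,990,000 bytes.
Total = 307,190,000 bytes = 292.96 MiB.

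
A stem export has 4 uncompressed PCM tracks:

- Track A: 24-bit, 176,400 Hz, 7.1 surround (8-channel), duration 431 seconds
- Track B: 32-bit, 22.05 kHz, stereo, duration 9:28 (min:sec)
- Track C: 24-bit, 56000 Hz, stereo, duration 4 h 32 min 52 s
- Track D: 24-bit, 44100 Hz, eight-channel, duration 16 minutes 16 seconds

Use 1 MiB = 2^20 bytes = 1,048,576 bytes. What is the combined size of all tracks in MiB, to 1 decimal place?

Track A: 176,400 × 431 × 3 × 8 = 1,824,681,600 bytes.
Track B: 9:28 (min:sec) = 568 s; 22,050 × 568 × 4 × 2 = 100,195,200 bytes.
Track C: 4 h 32 min 52 s = 16,372 s; 56,000 × 16,372 × 3 × 2 = 5,500,992,000 bytes.
Track D: 16 minutes 16 seconds = 976 s; 44,100 × 976 × 3 × 8 = 1,032,998,400 bytes.
Total = 8,458,867,200 bytes = 8067.0 MiB.

8067.0 MiB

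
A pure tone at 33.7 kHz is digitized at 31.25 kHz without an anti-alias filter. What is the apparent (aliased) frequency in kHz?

Nyquist = 31,250/2 = 15,625 Hz; 33,700 Hz exceeds it.
Alias = |33,700 − 1×31,250| = |33,700 − 31,250| = 2,450 Hz = 2.45 kHz.

2.45 kHz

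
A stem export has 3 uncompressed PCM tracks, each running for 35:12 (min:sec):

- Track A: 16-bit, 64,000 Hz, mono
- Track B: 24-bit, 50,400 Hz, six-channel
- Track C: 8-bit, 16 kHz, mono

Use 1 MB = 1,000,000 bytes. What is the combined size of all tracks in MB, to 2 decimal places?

2220.13 MB

35:12 (min:sec) = 2,112 s.
Track A: 64,000 × 2,112 × 2 × 1 = 270,336,000 bytes.
Track B: 50,400 × 2,112 × 3 × 6 = 1,916,006,400 bytes.
Track C: 16,000 × 2,112 × 1 × 1 = 33,792,000 bytes.
Total = 2,220,134,400 bytes = 2220.13 MB.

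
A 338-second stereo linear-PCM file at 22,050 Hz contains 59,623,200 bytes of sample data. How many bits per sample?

32 bits

Bytes per sample = 59,623,200 / (22,050 × 338 × 2) = 59,623,200 / 14,905,800 = 4.
Bit depth = 4 × 8 = 32 bits.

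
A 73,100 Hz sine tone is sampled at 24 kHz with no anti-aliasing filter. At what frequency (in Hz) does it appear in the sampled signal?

Nyquist = 24,000/2 = 12,000 Hz; 73,100 Hz exceeds it.
Alias = |73,100 − 3×24,000| = |73,100 − 72,000| = 1,100 Hz.

1,100 Hz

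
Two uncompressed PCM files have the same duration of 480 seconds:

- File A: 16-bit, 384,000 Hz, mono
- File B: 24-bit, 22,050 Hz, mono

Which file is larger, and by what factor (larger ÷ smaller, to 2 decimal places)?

File A: 384,000 × 2 × 1 = 768,000 bytes/s.
File B: 22,050 × 3 × 1 = 66,150 bytes/s.
File A is larger; ratio = 368,640,000 / 31,752,000 = 11.61.

File A, by a factor of 11.61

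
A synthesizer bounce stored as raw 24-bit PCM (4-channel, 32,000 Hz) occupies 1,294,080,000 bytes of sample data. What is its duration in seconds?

3,370 seconds

Byte rate = 32,000 × 3 × 4 = 384,000 bytes/s.
Duration = 1,294,080,000 / 384,000 = 3,370 s.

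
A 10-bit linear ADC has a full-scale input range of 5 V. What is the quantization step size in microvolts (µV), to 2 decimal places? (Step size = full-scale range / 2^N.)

4882.81 µV

5 V / 2^10 = 5 / 1,024 V = 4882.81 µV.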